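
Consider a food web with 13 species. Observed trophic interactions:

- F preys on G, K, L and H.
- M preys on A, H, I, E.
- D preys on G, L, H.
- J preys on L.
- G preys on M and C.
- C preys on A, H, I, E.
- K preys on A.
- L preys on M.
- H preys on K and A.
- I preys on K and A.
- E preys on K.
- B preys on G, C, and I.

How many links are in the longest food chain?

One longest chain: A → K → I → M → G → D.
It has 6 species and 5 links.

5 links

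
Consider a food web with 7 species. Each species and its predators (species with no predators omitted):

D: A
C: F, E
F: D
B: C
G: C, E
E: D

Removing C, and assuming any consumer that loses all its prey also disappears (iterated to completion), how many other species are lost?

1

Remove C.
Round 1: F (all prey gone) → extinct.
No further losses. Total secondary extinctions: 1.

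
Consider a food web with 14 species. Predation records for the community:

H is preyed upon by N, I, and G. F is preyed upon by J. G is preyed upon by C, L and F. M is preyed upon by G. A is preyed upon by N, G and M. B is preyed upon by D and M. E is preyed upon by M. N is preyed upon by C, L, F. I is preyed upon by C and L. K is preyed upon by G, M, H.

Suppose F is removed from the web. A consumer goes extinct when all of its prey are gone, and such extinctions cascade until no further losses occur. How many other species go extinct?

Remove F.
Round 1: J (all prey gone) → extinct.
No further losses. Total secondary extinctions: 1.

1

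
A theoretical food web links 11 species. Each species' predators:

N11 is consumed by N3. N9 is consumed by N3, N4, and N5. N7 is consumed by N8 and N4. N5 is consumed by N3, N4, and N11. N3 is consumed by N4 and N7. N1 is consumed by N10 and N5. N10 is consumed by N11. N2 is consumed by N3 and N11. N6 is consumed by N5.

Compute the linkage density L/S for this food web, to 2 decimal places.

L/S = 1.55

There are L = 17 links among S = 11 species.
L/S = 17/11 = 1.5455 ≈ 1.55.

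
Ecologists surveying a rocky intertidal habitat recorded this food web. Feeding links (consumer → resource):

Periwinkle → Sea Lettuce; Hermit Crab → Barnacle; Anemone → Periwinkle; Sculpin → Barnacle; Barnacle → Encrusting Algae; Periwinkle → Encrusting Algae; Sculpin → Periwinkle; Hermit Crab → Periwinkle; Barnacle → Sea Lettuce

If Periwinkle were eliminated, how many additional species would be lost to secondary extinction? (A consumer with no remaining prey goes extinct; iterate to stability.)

1

Remove Periwinkle.
Round 1: Anemone (all prey gone) → extinct.
No further losses. Total secondary extinctions: 1.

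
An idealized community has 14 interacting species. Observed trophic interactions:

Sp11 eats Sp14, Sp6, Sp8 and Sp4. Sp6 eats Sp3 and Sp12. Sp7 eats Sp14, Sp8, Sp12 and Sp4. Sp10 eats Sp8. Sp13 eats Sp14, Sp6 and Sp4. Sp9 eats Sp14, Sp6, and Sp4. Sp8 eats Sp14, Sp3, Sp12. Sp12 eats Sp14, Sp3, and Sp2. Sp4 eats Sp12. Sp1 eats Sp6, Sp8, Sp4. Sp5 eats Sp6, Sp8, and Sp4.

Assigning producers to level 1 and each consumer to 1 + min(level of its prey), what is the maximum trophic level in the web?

3

Producers (level 1): Sp3, Sp2, Sp14.
Following each consumer down to its lowest-level prey: Sp3 → Sp6 → Sp1 (levels 1 through 3).
All prey of Sp1 (Sp6 2, Sp8 2, Sp4 3) are at level 2 or above, so Sp1 is at level 1 + 2 = 3.
Every consumer has at least one prey at level 2 or below, so none exceeds level 3.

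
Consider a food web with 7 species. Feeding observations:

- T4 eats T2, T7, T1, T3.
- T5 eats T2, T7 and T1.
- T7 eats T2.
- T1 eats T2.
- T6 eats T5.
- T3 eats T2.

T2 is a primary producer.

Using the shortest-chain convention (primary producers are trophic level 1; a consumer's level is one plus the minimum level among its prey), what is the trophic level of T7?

Trophic level 2

T2 is a producer → level 1.
T7 eats T2 → level 2.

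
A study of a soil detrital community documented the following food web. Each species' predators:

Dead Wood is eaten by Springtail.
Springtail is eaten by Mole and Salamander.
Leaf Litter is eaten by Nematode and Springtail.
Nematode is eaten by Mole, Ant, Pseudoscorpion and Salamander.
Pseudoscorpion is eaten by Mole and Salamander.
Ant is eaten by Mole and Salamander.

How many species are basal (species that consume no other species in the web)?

Basal species (no prey listed): Leaf Litter, Dead Wood.
Count: 2.

2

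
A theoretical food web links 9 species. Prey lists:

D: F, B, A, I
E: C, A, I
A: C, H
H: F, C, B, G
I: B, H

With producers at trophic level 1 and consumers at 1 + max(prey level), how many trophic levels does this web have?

Producers (level 1): F, C, B, G.
F → H → A → D gives D level 4.
No species has a prey at level 4, so no species reaches level 5.

4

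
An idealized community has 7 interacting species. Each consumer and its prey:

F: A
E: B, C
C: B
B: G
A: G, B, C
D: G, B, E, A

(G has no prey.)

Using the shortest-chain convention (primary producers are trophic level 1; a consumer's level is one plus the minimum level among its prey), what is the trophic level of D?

G is a producer → level 1.
D eats G → level 2.

Trophic level 2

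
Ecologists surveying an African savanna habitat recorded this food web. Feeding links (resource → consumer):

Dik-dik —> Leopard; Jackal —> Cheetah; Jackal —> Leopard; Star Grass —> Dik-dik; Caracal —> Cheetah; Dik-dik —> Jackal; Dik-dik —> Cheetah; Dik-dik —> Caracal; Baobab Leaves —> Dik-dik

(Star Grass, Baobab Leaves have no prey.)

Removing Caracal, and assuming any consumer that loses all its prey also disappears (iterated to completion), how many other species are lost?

0

Remove Caracal.
Every predator of it retains at least one other prey: Cheetah still has Dik-dik, Jackal.
No consumer loses all prey, so no secondary extinctions occur.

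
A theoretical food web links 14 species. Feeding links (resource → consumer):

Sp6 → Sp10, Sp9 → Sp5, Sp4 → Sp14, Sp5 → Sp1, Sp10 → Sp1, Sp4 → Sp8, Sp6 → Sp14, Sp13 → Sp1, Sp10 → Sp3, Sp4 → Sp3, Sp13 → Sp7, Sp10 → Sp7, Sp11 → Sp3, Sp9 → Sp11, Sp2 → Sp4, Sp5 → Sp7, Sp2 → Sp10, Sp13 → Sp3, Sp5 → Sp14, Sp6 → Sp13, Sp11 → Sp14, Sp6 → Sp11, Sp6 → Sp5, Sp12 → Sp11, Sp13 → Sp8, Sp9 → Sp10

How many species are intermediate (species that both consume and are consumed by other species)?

Intermediate species (has both prey and predators): Sp10, Sp4, Sp5, Sp13, Sp11.
Count: 5.

5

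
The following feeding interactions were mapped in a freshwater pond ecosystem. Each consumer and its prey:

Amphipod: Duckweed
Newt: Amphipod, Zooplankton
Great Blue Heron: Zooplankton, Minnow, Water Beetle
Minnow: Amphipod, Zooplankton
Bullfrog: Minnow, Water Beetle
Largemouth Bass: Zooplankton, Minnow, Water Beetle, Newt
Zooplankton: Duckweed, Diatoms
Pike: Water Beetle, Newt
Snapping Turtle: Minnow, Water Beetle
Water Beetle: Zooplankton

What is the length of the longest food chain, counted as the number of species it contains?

4 species

One longest chain: Duckweed → Amphipod → Minnow → Largemouth Bass.
It has 4 species and 3 links.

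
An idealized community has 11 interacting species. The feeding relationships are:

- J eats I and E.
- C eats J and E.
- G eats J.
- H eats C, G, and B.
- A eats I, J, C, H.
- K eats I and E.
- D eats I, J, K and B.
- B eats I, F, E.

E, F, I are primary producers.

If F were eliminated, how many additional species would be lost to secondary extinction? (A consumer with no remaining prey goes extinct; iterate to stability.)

0

Remove F.
Every predator of it retains at least one other prey: B still has E, I.
No consumer loses all prey, so no secondary extinctions occur.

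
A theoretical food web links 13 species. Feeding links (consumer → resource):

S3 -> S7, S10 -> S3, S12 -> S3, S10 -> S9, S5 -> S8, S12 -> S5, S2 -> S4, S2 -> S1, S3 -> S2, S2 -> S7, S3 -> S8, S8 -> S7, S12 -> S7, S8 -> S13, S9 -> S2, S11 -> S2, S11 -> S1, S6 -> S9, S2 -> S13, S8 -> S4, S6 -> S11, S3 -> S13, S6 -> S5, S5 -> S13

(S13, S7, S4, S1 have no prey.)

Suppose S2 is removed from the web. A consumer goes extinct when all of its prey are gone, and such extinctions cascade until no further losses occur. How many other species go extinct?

Remove S2.
Round 1: S9 (all prey gone) → extinct.
No further losses. Total secondary extinctions: 1.

1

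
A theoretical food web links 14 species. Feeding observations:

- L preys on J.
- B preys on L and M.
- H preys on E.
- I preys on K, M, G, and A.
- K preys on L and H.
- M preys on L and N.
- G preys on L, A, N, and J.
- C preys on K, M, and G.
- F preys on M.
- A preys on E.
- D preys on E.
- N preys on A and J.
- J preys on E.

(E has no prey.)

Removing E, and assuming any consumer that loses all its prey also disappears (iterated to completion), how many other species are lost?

Remove E.
Round 1: A (all prey gone), H (all prey gone), D (all prey gone), J (all prey gone) → extinct.
Round 2: L (all prey gone), N (all prey gone) → extinct.
Round 3: M (all prey gone), K (all prey gone), G (all prey gone) → extinct.
Round 4: I (all prey gone), B (all prey gone), C (all prey gone), F (all prey gone) → extinct.
No further losses. Total secondary extinctions: 13.

13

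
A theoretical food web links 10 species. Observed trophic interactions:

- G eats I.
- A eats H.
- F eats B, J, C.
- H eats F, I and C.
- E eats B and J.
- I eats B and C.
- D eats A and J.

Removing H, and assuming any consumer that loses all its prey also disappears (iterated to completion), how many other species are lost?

Remove H.
Round 1: A (all prey gone) → extinct.
No further losses. Total secondary extinctions: 1.

1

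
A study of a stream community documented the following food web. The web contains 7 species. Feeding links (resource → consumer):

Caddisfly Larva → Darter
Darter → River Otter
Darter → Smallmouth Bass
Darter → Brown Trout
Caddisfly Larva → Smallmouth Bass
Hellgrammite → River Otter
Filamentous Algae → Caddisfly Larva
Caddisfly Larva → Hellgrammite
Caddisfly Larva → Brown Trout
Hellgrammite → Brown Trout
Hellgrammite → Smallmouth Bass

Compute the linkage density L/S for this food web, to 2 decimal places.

L/S = 1.57

There are L = 11 links among S = 7 species.
L/S = 11/7 = 1.5714 ≈ 1.57.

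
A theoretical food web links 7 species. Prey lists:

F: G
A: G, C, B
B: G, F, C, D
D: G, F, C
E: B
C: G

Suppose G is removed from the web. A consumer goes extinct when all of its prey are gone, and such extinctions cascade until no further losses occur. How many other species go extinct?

6

Remove G.
Round 1: F (all prey gone), C (all prey gone) → extinct.
Round 2: D (all prey gone) → extinct.
Round 3: B (all prey gone) → extinct.
Round 4: E (all prey gone), A (all prey gone) → extinct.
No further losses. Total secondary extinctions: 6.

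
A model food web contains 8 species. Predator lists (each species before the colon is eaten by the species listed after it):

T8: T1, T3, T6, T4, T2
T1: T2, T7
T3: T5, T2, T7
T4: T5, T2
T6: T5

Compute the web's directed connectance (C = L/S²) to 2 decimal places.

C = 0.20

The web has S = 8 species and L = 13 feeding links.
C = L / S² = 13 / 64 = 0.2031 ≈ 0.20.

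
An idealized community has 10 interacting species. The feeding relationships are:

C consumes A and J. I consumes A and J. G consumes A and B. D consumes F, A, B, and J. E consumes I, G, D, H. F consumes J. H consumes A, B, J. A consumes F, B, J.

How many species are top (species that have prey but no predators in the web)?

2

Top species (has prey, but nothing eats it): C, E.
Count: 2.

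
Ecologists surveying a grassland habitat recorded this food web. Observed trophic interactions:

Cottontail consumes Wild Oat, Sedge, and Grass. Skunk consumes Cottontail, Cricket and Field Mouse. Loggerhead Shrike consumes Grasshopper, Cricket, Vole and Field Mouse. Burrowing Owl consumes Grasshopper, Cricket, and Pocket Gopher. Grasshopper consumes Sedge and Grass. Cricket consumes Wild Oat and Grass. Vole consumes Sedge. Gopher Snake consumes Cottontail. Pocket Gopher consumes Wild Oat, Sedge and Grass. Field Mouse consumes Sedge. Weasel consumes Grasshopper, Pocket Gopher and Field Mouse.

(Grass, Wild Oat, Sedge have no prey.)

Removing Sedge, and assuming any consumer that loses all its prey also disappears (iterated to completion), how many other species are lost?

Remove Sedge.
Round 1: Vole (all prey gone), Field Mouse (all prey gone) → extinct.
No further losses. Total secondary extinctions: 2.

2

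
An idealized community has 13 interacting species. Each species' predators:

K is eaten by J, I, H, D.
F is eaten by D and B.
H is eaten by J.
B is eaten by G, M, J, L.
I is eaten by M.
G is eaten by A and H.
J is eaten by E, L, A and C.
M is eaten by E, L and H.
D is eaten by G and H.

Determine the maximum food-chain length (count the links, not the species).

One longest chain: F → B → G → H → J → C.
It has 6 species and 5 links.

5 links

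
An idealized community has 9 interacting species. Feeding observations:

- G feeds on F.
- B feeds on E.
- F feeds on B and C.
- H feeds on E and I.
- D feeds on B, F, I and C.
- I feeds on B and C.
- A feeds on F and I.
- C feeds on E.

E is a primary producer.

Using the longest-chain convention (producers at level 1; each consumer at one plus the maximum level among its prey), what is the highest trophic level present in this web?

Producers (level 1): E.
E → C → F → G gives G level 4.
No species has a prey at level 4, so no species reaches level 5.

4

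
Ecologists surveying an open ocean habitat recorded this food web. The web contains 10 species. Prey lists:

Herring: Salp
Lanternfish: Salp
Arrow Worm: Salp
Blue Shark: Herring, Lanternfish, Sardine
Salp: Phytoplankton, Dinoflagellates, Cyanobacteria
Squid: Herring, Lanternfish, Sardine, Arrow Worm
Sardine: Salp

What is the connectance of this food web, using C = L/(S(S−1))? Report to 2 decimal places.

The web has S = 10 species and L = 14 feeding links.
C = L / (S(S−1)) = 14 / 90 = 0.1556 ≈ 0.16.

C = 0.16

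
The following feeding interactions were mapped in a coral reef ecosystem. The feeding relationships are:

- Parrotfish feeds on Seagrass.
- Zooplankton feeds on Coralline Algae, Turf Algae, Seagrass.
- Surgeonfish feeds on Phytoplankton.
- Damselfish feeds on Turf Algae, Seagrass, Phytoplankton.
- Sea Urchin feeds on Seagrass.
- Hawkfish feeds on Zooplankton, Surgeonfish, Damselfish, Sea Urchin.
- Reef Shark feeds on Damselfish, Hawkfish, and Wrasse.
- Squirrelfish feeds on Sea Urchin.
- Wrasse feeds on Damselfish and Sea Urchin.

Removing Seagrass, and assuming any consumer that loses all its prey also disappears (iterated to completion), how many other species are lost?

Remove Seagrass.
Round 1: Parrotfish (all prey gone), Sea Urchin (all prey gone) → extinct.
Round 2: Squirrelfish (all prey gone) → extinct.
No further losses. Total secondary extinctions: 3.

3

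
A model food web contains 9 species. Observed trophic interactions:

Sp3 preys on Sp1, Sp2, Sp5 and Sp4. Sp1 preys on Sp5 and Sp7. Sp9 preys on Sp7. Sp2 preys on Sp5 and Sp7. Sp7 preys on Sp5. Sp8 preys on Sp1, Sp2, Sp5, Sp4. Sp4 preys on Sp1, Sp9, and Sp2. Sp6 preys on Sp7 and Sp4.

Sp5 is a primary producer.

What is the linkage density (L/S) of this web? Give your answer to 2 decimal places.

There are L = 19 links among S = 9 species.
L/S = 19/9 = 2.1111 ≈ 2.11.

L/S = 2.11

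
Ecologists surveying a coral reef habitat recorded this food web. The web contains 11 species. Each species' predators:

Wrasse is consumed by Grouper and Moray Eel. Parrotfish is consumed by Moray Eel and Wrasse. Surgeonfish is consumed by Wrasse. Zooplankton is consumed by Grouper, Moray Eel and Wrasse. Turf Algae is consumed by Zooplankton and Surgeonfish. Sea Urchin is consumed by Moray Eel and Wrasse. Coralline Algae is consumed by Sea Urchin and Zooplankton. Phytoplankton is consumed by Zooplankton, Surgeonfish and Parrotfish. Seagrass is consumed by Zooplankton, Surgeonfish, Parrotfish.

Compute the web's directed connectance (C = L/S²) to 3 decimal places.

C = 0.165

The web has S = 11 species and L = 20 feeding links.
C = L / S² = 20 / 121 = 0.1653 ≈ 0.165.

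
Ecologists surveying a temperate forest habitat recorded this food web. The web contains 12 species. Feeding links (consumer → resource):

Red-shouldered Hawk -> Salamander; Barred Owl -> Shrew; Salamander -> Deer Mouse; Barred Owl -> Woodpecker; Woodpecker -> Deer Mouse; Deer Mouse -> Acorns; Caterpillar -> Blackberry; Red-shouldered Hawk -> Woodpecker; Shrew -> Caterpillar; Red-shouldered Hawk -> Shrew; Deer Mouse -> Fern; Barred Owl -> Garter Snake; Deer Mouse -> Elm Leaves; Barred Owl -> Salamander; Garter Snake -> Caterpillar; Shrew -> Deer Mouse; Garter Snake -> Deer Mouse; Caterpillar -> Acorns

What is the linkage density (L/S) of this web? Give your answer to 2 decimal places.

L/S = 1.50

There are L = 18 links among S = 12 species.
L/S = 18/12 = 1.5000 ≈ 1.50.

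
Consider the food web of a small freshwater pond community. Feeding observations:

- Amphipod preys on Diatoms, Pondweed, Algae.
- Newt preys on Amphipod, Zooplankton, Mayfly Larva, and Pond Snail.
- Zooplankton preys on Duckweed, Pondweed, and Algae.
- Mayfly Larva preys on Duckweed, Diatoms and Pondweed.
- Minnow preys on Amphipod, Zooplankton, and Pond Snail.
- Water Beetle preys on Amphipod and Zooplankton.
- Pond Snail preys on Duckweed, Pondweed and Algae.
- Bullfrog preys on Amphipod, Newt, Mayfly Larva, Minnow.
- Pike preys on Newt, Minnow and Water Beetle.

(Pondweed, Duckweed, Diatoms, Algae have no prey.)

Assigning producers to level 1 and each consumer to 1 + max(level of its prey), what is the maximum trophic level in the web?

Producers (level 1): Pondweed, Duckweed, Diatoms, Algae.
Pondweed → Amphipod → Newt → Bullfrog gives Bullfrog level 4.
No species has a prey at level 4, so no species reaches level 5.

4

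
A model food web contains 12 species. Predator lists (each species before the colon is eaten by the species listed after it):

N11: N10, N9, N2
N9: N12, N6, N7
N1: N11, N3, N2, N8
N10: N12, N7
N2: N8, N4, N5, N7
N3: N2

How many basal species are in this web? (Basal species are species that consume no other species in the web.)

1

Basal species (no prey listed): N1.
Count: 1.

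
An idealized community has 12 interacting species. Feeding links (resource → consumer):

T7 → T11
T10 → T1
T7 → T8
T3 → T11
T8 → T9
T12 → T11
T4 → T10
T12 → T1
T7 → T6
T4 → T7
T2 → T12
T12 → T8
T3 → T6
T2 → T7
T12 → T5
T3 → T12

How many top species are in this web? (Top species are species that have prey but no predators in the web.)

5

Top species (has prey, but nothing eats it): T5, T1, T11, T6, T9.
Count: 5.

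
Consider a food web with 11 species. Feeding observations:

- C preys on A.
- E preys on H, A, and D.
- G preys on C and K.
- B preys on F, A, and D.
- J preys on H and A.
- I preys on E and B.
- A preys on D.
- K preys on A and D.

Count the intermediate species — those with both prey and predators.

Intermediate species (has both prey and predators): A, C, E, B, K.
Count: 5.

5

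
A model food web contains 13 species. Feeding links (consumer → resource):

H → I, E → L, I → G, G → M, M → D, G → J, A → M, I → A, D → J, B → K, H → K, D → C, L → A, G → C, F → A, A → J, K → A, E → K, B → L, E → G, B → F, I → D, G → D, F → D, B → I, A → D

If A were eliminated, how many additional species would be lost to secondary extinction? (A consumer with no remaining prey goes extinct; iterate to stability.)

2

Remove A.
Round 1: K (all prey gone), L (all prey gone) → extinct.
No further losses. Total secondary extinctions: 2.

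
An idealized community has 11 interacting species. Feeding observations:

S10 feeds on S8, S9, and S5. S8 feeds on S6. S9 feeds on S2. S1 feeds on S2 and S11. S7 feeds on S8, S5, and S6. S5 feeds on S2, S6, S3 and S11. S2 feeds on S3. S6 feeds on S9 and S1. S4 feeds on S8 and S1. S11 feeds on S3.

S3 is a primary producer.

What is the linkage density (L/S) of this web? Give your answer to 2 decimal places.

There are L = 20 links among S = 11 species.
L/S = 20/11 = 1.8182 ≈ 1.82.

L/S = 1.82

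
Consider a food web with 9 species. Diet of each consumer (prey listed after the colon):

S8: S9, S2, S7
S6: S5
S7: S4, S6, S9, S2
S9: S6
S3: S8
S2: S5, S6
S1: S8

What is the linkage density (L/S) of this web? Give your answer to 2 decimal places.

L/S = 1.44

There are L = 13 links among S = 9 species.
L/S = 13/9 = 1.4444 ≈ 1.44.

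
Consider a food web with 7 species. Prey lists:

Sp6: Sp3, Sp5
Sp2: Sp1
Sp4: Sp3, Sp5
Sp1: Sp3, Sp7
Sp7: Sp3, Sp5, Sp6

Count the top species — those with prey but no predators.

2

Top species (has prey, but nothing eats it): Sp4, Sp2.
Count: 2.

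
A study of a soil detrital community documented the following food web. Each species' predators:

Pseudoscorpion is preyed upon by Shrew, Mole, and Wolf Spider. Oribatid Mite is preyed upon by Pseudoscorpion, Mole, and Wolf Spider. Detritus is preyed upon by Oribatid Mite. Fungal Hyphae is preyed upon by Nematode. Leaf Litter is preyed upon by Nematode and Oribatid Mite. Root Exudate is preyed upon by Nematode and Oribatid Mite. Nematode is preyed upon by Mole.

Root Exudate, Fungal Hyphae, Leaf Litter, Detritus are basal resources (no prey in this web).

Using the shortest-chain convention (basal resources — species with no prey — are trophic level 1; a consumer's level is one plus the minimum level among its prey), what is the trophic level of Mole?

Root Exudate has no prey (basal) → level 1.
Oribatid Mite eats Root Exudate → level 2.
Mole eats Oribatid Mite → level 3.
No prey of Mole is below level 2, so 3 is the minimum.

Trophic level 3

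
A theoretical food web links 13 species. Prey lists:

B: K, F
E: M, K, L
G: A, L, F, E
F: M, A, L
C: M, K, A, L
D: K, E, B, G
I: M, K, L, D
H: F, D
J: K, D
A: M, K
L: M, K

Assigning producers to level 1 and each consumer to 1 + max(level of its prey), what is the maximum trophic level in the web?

6

Producers (level 1): M, K.
M → A → F → G → D → H gives H level 6.
No species has a prey at level 6, so no species reaches level 7.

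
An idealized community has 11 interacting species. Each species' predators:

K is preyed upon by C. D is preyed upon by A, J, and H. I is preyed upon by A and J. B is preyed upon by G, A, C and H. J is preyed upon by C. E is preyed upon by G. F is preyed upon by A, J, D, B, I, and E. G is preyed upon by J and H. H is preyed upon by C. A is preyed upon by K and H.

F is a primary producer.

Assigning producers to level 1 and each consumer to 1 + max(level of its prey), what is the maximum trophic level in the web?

5

Producers (level 1): F.
F → E → G → H → C gives C level 5.
No species has a prey at level 5, so no species reaches level 6.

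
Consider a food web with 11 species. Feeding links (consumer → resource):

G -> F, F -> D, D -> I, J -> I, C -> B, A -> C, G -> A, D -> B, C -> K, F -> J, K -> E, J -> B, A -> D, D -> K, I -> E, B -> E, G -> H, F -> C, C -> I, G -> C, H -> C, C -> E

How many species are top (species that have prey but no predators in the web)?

1

Top species (has prey, but nothing eats it): G.
Count: 1.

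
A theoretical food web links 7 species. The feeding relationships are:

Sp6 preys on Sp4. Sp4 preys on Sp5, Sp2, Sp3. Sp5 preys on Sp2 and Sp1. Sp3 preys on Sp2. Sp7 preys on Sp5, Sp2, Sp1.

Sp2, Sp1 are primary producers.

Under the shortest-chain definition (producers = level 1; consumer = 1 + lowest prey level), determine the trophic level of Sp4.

Sp2 is a producer → level 1.
Sp4 eats Sp2 → level 2.

Trophic level 2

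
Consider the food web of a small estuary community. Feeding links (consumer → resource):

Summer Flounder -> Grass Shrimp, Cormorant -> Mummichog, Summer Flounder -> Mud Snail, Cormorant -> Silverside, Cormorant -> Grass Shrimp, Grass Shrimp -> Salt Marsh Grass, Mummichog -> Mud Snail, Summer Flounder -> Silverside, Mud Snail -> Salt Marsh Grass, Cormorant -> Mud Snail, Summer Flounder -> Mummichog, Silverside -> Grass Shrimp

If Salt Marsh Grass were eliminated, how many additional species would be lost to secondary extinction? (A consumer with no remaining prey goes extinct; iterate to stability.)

Remove Salt Marsh Grass.
Round 1: Mud Snail (all prey gone), Grass Shrimp (all prey gone) → extinct.
Round 2: Silverside (all prey gone), Mummichog (all prey gone) → extinct.
Round 3: Summer Flounder (all prey gone), Cormorant (all prey gone) → extinct.
No further losses. Total secondary extinctions: 6.

6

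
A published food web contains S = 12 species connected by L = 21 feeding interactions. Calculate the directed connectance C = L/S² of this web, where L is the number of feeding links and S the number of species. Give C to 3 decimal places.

C = 0.146

The web has S = 12 species and L = 21 feeding links.
C = L / S² = 21 / 144 = 0.1458 ≈ 0.146.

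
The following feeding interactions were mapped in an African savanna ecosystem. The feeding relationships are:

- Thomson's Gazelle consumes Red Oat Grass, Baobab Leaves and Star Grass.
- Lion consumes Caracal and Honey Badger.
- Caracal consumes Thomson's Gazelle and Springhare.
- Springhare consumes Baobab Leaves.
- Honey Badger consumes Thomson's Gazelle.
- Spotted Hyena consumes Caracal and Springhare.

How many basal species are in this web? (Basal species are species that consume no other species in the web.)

Basal species (no prey listed): Star Grass, Red Oat Grass, Baobab Leaves.
Count: 3.

3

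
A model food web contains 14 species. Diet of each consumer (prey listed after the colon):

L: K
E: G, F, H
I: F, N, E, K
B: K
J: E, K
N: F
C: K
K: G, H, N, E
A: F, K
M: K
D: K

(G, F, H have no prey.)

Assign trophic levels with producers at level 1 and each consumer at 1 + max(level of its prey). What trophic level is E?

Trophic level 2

G is a producer → level 1.
E eats G (level 1); other prey at levels: F 1, H 1 → level 2.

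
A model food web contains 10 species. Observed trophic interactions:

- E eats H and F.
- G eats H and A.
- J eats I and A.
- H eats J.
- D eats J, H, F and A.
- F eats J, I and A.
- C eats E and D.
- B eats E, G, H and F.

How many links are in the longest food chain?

One longest chain: I → J → F → E → C.
It has 5 species and 4 links.

4 links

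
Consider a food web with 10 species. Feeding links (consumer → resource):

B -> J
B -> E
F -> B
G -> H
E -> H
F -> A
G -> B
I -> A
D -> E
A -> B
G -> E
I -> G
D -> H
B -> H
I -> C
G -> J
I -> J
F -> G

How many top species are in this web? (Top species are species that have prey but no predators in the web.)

Top species (has prey, but nothing eats it): D, F, I.
Count: 3.

3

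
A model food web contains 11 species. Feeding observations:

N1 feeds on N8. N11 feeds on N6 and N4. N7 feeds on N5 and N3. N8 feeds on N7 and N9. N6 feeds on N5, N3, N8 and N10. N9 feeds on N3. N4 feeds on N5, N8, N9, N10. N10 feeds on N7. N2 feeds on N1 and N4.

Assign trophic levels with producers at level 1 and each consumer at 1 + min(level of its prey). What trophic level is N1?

Trophic level 4

N3 is a producer → level 1.
N7 eats N3 → level 2.
N8 eats N7 → level 3.
N1 eats N8 → level 4.
No prey of N1 is below level 3, so 4 is the minimum.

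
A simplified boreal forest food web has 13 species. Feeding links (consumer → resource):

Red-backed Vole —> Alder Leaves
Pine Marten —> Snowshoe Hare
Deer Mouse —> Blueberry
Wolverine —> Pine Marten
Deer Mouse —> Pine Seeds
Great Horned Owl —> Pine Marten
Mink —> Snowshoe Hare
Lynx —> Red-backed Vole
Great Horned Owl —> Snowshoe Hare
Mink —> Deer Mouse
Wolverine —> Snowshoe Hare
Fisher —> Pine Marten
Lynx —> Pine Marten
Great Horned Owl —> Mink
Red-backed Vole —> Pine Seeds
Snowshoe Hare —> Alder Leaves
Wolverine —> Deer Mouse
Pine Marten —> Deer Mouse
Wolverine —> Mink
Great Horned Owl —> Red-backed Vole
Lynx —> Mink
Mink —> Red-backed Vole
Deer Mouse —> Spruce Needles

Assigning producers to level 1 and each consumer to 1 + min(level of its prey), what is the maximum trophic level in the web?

Producers (level 1): Pine Seeds, Blueberry, Spruce Needles, Alder Leaves.
Following each consumer down to its lowest-level prey: Alder Leaves → Snowshoe Hare → Pine Marten → Fisher (levels 1 through 4).
All prey of Fisher (Pine Marten 3) are at level 3 or above, so Fisher is at level 1 + 3 = 4.
Every consumer has at least one prey at level 3 or below, so none exceeds level 4.

4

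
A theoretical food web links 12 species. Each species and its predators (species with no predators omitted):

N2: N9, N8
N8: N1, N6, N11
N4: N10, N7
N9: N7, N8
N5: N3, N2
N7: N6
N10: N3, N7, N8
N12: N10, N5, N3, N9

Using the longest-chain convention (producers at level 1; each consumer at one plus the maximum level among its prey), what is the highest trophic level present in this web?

6

Producers (level 1): N4, N12.
N12 → N5 → N2 → N9 → N8 → N1 gives N1 level 6.
No species has a prey at level 6, so no species reaches level 7.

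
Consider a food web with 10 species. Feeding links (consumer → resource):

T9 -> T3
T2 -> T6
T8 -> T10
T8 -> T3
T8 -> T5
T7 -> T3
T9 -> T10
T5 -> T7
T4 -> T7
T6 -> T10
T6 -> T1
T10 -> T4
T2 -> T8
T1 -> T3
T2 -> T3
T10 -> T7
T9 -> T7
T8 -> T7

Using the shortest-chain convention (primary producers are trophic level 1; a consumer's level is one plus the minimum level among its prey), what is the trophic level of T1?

Trophic level 2

T3 is a producer → level 1.
T1 eats T3 → level 2.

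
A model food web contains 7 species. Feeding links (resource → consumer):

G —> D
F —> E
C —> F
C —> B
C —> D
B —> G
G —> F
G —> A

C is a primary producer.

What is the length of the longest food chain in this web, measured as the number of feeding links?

4 links

One longest chain: C → B → G → F → E.
It has 5 species and 4 links.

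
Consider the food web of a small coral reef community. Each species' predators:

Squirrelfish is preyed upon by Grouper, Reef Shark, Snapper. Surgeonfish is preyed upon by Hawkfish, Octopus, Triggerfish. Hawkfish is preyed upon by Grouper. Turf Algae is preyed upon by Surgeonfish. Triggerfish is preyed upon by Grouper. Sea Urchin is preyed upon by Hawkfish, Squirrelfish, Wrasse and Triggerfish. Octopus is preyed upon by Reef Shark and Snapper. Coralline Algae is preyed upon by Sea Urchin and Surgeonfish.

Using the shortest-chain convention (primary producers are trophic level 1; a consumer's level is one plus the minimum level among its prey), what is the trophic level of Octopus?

Trophic level 3

Turf Algae is a producer → level 1.
Surgeonfish eats Turf Algae → level 2.
Octopus eats Surgeonfish → level 3.
No prey of Octopus is below level 2, so 3 is the minimum.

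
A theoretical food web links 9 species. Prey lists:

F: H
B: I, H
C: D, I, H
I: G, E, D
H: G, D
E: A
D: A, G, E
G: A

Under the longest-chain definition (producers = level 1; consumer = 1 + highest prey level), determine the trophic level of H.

A is a producer → level 1.
G eats A → level 2.
D eats G (level 2); other prey at levels: A 1, E 2 → level 3.
H eats D (level 3); other prey at levels: G 2 → level 4.

Trophic level 4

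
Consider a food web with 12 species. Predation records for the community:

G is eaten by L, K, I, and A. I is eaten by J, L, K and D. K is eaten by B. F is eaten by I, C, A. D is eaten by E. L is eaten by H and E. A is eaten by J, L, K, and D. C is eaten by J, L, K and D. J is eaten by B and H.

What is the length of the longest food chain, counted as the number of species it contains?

One longest chain: F → C → D → E.
It has 4 species and 3 links.

4 species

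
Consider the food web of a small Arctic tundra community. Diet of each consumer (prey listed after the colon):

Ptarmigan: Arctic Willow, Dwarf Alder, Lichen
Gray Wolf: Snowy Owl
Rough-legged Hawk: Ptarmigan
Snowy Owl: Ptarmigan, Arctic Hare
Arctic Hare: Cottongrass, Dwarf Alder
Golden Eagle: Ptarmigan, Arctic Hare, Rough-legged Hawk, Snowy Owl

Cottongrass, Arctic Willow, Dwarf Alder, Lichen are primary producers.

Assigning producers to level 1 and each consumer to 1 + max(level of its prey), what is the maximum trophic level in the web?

Producers (level 1): Cottongrass, Arctic Willow, Dwarf Alder, Lichen.
Arctic Willow → Ptarmigan → Snowy Owl → Gray Wolf gives Gray Wolf level 4.
No species has a prey at level 4, so no species reaches level 5.

4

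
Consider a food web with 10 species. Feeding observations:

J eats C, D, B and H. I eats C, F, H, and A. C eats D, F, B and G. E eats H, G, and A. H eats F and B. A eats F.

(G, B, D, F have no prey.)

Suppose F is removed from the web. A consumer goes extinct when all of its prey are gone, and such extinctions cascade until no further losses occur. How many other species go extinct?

Remove F.
Round 1: A (all prey gone) → extinct.
No further losses. Total secondary extinctions: 1.

1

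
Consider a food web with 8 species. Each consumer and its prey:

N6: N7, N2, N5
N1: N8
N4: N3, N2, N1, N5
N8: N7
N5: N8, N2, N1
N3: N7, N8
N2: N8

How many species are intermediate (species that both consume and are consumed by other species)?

5

Intermediate species (has both prey and predators): N8, N3, N2, N1, N5.
Count: 5.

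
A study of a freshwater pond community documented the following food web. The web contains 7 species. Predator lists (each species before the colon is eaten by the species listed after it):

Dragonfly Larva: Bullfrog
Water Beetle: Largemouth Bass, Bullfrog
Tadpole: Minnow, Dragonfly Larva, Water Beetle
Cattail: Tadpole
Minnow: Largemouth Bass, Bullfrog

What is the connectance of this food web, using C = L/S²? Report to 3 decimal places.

The web has S = 7 species and L = 9 feeding links.
C = L / S² = 9 / 49 = 0.1837 ≈ 0.184.

C = 0.184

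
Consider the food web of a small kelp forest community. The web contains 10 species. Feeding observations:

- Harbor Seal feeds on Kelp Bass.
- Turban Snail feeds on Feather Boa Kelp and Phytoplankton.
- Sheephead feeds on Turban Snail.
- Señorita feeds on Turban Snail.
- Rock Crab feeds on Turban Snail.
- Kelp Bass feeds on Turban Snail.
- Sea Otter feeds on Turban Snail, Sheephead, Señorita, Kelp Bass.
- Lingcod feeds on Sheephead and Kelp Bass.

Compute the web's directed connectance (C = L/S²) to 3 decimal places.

The web has S = 10 species and L = 13 feeding links.
C = L / S² = 13 / 100 = 0.1300 ≈ 0.130.

C = 0.130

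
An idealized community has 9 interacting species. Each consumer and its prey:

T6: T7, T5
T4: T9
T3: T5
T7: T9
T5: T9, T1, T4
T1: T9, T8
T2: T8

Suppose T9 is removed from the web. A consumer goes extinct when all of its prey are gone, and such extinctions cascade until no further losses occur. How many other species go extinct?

Remove T9.
Round 1: T7 (all prey gone), T4 (all prey gone) → extinct.
No further losses. Total secondary extinctions: 2.

2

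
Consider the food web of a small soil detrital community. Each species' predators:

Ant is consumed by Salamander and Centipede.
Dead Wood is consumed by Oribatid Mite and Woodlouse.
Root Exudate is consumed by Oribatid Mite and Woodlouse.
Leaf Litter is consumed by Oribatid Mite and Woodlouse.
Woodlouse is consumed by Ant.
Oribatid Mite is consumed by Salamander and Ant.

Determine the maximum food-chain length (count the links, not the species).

One longest chain: Leaf Litter → Oribatid Mite → Ant → Centipede.
It has 4 species and 3 links.

3 links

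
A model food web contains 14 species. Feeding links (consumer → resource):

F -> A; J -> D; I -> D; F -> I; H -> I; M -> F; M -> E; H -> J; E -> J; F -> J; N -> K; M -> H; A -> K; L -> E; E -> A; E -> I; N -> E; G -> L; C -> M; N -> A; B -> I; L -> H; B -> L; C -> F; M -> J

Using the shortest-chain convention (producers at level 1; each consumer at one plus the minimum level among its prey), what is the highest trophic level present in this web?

Producers (level 1): K, D.
Following each consumer down to its lowest-level prey: D → J → H → L → G (levels 1 through 5).
All prey of G (L 4) are at level 4 or above, so G is at level 1 + 4 = 5.
Every consumer has at least one prey at level 4 or below, so none exceeds level 5.

5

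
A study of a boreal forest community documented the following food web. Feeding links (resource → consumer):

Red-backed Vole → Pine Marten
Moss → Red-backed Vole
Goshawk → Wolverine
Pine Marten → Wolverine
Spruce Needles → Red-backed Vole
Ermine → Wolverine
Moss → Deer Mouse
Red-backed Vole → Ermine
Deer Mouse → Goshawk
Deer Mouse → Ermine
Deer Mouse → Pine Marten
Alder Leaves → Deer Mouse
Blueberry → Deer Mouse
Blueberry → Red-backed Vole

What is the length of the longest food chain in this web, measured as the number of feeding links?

3 links

One longest chain: Blueberry → Deer Mouse → Ermine → Wolverine.
It has 4 species and 3 links.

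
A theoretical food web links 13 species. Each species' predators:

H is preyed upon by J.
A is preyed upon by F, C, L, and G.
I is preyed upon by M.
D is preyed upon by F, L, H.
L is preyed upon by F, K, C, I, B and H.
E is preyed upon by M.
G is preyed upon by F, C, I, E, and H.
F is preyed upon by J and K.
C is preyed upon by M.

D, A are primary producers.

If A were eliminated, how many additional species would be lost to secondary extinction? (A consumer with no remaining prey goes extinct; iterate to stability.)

2

Remove A.
Round 1: G (all prey gone) → extinct.
Round 2: E (all prey gone) → extinct.
No further losses. Total secondary extinctions: 2.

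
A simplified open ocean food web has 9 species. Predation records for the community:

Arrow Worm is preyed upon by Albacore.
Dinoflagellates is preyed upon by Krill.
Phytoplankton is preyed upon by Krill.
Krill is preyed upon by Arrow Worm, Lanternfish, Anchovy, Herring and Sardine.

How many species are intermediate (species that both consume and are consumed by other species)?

Intermediate species (has both prey and predators): Krill, Arrow Worm.
Count: 2.

2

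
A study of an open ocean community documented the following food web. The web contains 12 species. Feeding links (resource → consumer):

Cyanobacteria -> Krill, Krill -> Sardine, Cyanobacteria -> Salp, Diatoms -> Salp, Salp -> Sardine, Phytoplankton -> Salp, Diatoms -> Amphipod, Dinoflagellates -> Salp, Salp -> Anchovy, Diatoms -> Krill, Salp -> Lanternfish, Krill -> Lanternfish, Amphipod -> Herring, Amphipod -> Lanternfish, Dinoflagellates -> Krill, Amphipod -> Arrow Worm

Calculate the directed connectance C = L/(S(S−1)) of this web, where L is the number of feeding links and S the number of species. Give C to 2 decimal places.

The web has S = 12 species and L = 16 feeding links.
C = L / (S(S−1)) = 16 / 132 = 0.1212 ≈ 0.12.

C = 0.12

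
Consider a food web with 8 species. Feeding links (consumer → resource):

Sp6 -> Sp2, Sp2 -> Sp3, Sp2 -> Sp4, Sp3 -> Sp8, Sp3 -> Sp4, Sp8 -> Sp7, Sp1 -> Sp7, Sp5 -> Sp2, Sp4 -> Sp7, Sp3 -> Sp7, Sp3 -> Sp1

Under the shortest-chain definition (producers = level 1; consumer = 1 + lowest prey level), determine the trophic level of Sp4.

Trophic level 2

Sp7 is a producer → level 1.
Sp4 eats Sp7 → level 2.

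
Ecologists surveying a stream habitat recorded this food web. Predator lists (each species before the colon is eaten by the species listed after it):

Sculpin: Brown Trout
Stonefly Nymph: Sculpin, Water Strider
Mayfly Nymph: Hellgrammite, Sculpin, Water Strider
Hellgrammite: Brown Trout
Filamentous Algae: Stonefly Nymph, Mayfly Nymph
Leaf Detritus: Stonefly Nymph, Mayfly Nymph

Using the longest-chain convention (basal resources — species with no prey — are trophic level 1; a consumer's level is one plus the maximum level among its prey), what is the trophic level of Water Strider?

Filamentous Algae has no prey (basal) → level 1.
Stonefly Nymph eats Filamentous Algae (level 1); other prey at levels: Leaf Detritus 1 → level 2.
Water Strider eats Stonefly Nymph (level 2); other prey at levels: Mayfly Nymph 2 → level 3.

Trophic level 3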